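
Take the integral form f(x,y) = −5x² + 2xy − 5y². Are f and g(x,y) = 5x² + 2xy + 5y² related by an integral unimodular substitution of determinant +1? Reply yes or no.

D₁ = -96, D₂ = -96
f is negative-definite; reduce −f:
−f: flip: (5,-2,5)→(5,2,5)
−f: reduced (well bottom): (5,2,5) with a≤c, −a<b≤a
flip sign back: reduced form of f is (-5,-2,-5)
g: reduced (well bottom): (5,2,5) with a≤c, −a<b≤a
reduced forms (-5, -2, -5) vs (5, 2, 5) ⇒ inequivalent

no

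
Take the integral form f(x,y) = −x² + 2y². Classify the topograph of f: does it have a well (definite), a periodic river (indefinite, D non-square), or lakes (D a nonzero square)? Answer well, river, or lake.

D = b²−4ac = 0² − 4·(-1)·2 = 8
D > 0 non-square ⇒ indefinite ⇒ periodic river

river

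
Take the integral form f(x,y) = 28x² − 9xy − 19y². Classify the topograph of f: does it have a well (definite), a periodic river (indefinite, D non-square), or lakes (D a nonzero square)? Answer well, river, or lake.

D = b²−4ac = (-9)² − 4·28·(-19) = 2209
D = 47² is a perfect square ⇒ form factors over ℤ ⇒ lakes

lake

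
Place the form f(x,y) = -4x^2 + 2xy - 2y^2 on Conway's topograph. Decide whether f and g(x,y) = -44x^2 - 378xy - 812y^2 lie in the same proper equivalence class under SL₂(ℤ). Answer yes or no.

D₁ = -28, D₂ = -28
f is negative-definite; reduce −f:
−f: flip: (4,-2,2)→(2,2,4)
−f: reduced (well bottom): (2,2,4) with a≤c, −a<b≤a
flip sign back: reduced form of f is (-2,-2,-4)
g is negative-definite; reduce −g:
−g: translate: b→26 (≡378 mod 88), so (44,378,812)→(44,26,4)
−g: flip: (44,26,4)→(4,-26,44)
−g: translate: b→-2 (≡-26 mod 8), so (4,-26,44)→(4,-2,2)
−g: flip: (4,-2,2)→(2,2,4)
−g: reduced (well bottom): (2,2,4) with a≤c, −a<b≤a
flip sign back: reduced form of g is (-2,-2,-4)
reduced forms (-2, -2, -4) vs (-2, -2, -4) ⇒ equivalent

yes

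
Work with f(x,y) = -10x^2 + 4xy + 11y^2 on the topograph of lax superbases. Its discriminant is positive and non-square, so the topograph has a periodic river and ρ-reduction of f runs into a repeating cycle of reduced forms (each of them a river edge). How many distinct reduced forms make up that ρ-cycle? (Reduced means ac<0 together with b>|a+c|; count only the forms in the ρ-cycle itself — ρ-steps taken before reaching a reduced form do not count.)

D = 456, ⌊√D⌋ = 21
river: ρ → (11,18,-3)
river: ρ → (-3,18,11)
river: ρ → (11,4,-10)
river: ρ → (-10,16,5)
river: ρ → (5,14,-13)
river: ρ → (-13,12,6)
river: ρ → (6,12,-13)
river: ρ → (-13,14,5)
river: ρ → (5,16,-10)
river: ρ → (-10,4,11)
ρ-cycle length = 10 (tail of 0 descent steps not counted)

10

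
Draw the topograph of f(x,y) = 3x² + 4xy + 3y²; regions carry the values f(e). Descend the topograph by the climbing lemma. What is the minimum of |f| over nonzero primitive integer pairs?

translate: b→-2 (≡4 mod 6), so (3,4,3)→(3,-2,2)
flip: (3,-2,2)→(2,2,3)
reduced (well bottom): (2,2,3) with a≤c, −a<b≤a
well minimum = a = 2

2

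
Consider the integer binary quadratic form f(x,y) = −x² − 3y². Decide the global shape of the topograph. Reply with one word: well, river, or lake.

D = b²−4ac = 0² − 4·(-1)·(-3) = -12
D < 0 ⇒ definite ⇒ every region one sign ⇒ single well

well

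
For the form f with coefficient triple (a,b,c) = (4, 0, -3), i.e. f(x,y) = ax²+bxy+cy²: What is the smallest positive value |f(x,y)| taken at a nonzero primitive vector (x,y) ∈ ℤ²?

descent: ρ → (-3,6,1)  [lands on river]
river: ρ → (1,6,-3)
closes: descent 1, river 2
min |a| on river = 1

1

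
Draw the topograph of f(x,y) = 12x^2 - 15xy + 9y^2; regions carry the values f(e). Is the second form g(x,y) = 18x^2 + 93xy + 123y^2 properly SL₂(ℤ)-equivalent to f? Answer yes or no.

D₁ = -207, D₂ = -207
f: translate: b→9 (≡-15 mod 24), so (12,-15,9)→(12,9,6)
f: flip: (12,9,6)→(6,-9,12)
f: translate: b→3 (≡-9 mod 12), so (6,-9,12)→(6,3,9)
f: reduced (well bottom): (6,3,9) with a≤c, −a<b≤a
g: translate: b→-15 (≡93 mod 36), so (18,93,123)→(18,-15,6)
g: flip: (18,-15,6)→(6,15,18)
g: translate: b→3 (≡15 mod 12), so (6,15,18)→(6,3,9)
g: reduced (well bottom): (6,3,9) with a≤c, −a<b≤a
reduced forms (6, 3, 9) vs (6, 3, 9) ⇒ equivalent

yes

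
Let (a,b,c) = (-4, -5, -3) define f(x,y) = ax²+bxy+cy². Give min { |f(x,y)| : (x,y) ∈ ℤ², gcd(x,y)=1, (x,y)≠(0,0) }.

translate: b→-3 (≡5 mod 8), so (4,5,3)→(4,-3,2)
flip: (4,-3,2)→(2,3,4)
translate: b→-1 (≡3 mod 4), so (2,3,4)→(2,-1,3)
reduced (well bottom): (2,-1,3) with a≤c, −a<b≤a
well minimum |f| = |-2| = 2 (negative-definite)

2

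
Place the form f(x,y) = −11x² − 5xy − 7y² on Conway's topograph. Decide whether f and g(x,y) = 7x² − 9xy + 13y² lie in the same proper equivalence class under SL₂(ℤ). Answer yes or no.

D₁ = -283, D₂ = -283
f is negative-definite; reduce −f:
−f: flip: (11,5,7)→(7,-5,11)
−f: reduced (well bottom): (7,-5,11) with a≤c, −a<b≤a
flip sign back: reduced form of f is (-7,5,-11)
g: translate: b→5 (≡-9 mod 14), so (7,-9,13)→(7,5,11)
g: reduced (well bottom): (7,5,11) with a≤c, −a<b≤a
reduced forms (-7, 5, -11) vs (7, 5, 11) ⇒ inequivalent

no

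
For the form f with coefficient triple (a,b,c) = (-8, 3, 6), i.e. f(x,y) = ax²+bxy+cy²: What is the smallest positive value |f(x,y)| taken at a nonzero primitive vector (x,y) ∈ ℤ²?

river: ρ → (6,9,-5)
river: ρ → (-5,11,4)
river: ρ → (4,13,-2)
river: ρ → (-2,11,10)
river: ρ → (10,9,-3)
river: ρ → (-3,9,10)
river: ρ → (10,11,-2)
river: ρ → (-2,13,4)
river: ρ → (4,11,-5)
river: ρ → (-5,9,6)
river: ρ → (6,3,-8)
river: ρ → (-8,13,1)
river: ρ → (1,13,-8)
river: ρ → (-8,3,6)
closes: descent 0, river 14
min |a| on river = 1

1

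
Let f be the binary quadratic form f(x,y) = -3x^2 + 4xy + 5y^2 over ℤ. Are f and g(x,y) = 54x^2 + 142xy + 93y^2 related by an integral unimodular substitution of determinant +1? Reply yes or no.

D₁ = 76, D₂ = 76
river cycle of f (length 6): (5, 6, -2), (-2, 6, 5), (5, 4, -3), (-3, 8, 1), (1, 8, -3), (-3, 4, 5)
river cycle of g (length 6): (5, 6, -2), (-2, 6, 5), (5, 4, -3), (-3, 8, 1), (1, 8, -3), (-3, 4, 5)
cycles coincide ⇒ equivalent

yes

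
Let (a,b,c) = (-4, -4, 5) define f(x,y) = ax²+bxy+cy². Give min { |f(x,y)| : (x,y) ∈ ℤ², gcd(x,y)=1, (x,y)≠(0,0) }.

descent: ρ → (5,4,-4)  [lands on river]
river: ρ → (-4,4,5)
river: ρ → (5,6,-3)
river: ρ → (-3,6,5)
closes: descent 1, river 4
min |a| on river = 3

3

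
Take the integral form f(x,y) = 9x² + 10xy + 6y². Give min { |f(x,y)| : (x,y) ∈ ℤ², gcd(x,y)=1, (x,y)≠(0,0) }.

translate: b→-8 (≡10 mod 18), so (9,10,6)→(9,-8,5)
flip: (9,-8,5)→(5,8,9)
translate: b→-2 (≡8 mod 10), so (5,8,9)→(5,-2,6)
reduced (well bottom): (5,-2,6) with a≤c, −a<b≤a
well minimum = a = 5

5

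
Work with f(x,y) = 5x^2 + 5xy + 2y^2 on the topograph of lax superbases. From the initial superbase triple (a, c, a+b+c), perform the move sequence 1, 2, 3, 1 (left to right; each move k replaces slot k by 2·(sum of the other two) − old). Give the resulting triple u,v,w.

start (5,2,12) = (f(1,0),f(0,1),f(1,1))
replace slot 1: 2·(2+12) − 5 = 23 → (23,2,12)
replace slot 2: 2·(23+12) − 2 = 68 → (23,68,12)
replace slot 3: 2·(23+68) − 12 = 170 → (23,68,170)
replace slot 1: 2·(68+170) − 23 = 453 → (453,68,170)

453,68,170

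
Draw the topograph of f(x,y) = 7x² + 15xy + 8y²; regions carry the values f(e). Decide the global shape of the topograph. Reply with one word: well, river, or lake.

D = b²−4ac = 15² − 4·7·8 = 1
D = 1² is a perfect square ⇒ form factors over ℤ ⇒ lakes

lake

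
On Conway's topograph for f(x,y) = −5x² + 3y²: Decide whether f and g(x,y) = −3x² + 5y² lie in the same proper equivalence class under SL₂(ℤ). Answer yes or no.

D₁ = 60, D₂ = 60
river cycle of f (length 2): (3, 6, -2), (-2, 6, 3)
river cycle of g (length 2): (-3, 6, 2), (2, 6, -3)
cycles differ ⇒ inequivalent

no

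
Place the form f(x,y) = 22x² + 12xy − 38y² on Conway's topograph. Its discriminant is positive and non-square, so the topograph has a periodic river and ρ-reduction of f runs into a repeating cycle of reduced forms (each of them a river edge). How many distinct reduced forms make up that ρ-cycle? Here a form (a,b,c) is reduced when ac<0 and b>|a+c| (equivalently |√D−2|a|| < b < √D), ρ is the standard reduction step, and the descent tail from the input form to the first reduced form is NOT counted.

D = 3488, ⌊√D⌋ = 59
descent: ρ → (-38,-12,22)
descent: ρ → (22,56,-4)  [lands on river]
river: ρ → (-4,56,22)
river: ρ → (22,32,-28)
river: ρ → (-28,24,26)
river: ρ → (26,28,-26)
river: ρ → (-26,24,28)
river: ρ → (28,32,-22)
river: ρ → (-22,56,4)
river: ρ → (4,56,-22)
river: ρ → (-22,32,28)
river: ρ → (28,24,-26)
river: ρ → (-26,28,26)
river: ρ → (26,24,-28)
river: ρ → (-28,32,22)
ρ-cycle length = 14 (tail of 2 descent steps not counted)

14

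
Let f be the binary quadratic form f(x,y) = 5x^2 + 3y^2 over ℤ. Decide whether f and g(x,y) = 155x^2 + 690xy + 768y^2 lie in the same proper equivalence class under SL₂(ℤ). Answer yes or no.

D₁ = -60, D₂ = -60
f: flip: (5,0,3)→(3,0,5)
f: reduced (well bottom): (3,0,5) with a≤c, −a<b≤a
g: translate: b→70 (≡690 mod 310), so (155,690,768)→(155,70,8)
g: flip: (155,70,8)→(8,-70,155)
g: translate: b→-6 (≡-70 mod 16), so (8,-70,155)→(8,-6,3)
g: flip: (8,-6,3)→(3,6,8)
g: translate: b→0 (≡6 mod 6), so (3,6,8)→(3,0,5)
g: reduced (well bottom): (3,0,5) with a≤c, −a<b≤a
reduced forms (3, 0, 5) vs (3, 0, 5) ⇒ equivalent

yes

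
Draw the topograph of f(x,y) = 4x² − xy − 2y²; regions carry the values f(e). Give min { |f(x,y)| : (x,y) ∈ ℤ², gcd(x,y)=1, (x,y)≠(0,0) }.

descent: ρ → (-2,5,1)  [lands on river]
river: ρ → (1,5,-2)
river: ρ → (-2,3,3)
river: ρ → (3,3,-2)
closes: descent 1, river 4
min |a| on river = 1

1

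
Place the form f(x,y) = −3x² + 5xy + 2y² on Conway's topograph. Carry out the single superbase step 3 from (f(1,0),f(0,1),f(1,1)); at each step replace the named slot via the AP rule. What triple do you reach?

start (-3,2,4) = (f(1,0),f(0,1),f(1,1))
replace slot 3: 2·((-3)+2) − 4 = -6 → (-3,2,-6)

-3,2,-6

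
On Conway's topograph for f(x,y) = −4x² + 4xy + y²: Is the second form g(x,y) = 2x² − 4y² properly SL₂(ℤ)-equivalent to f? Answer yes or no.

D₁ = 32, D₂ = 32
river cycle of f (length 2): (1, 4, -4), (-4, 4, 1)
river cycle of g (length 2): (2, 4, -2), (-2, 4, 2)
cycles differ ⇒ inequivalent

no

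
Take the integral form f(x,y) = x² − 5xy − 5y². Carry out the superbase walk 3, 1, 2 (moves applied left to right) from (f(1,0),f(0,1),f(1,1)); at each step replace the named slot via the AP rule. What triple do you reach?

start (1,-5,-9) = (f(1,0),f(0,1),f(1,1))
replace slot 3: 2·(1+(-5)) − (-9) = 1 → (1,-5,1)
replace slot 1: 2·((-5)+1) − 1 = -9 → (-9,-5,1)
replace slot 2: 2·((-9)+1) − (-5) = -11 → (-9,-11,1)

-9,-11,1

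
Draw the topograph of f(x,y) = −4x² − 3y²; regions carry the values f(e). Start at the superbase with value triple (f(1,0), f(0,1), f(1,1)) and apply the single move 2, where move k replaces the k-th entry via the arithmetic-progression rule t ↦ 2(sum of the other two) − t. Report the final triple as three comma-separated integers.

start (-4,-3,-7) = (f(1,0),f(0,1),f(1,1))
replace slot 2: 2·((-4)+(-7)) − (-3) = -19 → (-4,-19,-7)

-4,-19,-7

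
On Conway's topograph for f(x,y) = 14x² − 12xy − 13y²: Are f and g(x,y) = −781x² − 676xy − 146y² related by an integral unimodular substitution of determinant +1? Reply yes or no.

D₁ = 872, D₂ = 872
river cycle of f (length 14): (-13, 12, 14), (14, 16, -11), (-11, 28, 2), (2, 28, -11), (-11, 16, 14), (14, 12, -13), (-13, 14, 13), (13, 12, -14), (-14, 16, 11), (11, 28, -2), … (4 more)
river cycle of g (length 14): (-13, 12, 14), (14, 16, -11), (-11, 28, 2), (2, 28, -11), (-11, 16, 14), (14, 12, -13), (-13, 14, 13), (13, 12, -14), (-14, 16, 11), (11, 28, -2), … (4 more)
cycles coincide ⇒ equivalent

yes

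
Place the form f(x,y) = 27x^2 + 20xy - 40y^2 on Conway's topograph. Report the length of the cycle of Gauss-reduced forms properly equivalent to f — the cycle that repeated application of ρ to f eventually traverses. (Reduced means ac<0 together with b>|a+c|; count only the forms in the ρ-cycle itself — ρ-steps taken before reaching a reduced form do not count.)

D = 4720, ⌊√D⌋ = 68
river: ρ → (-40,60,7)
river: ρ → (7,66,-13)
river: ρ → (-13,64,12)
river: ρ → (12,56,-33)
river: ρ → (-33,10,35)
river: ρ → (35,60,-8)
river: ρ → (-8,68,3)
river: ρ → (3,64,-52)
river: ρ → (-52,40,15)
river: ρ → (15,50,-37)
river: ρ → (-37,24,28)
river: ρ → (28,32,-33)
river: ρ → (-33,34,27)
river: ρ → (27,20,-40)
ρ-cycle length = 14 (tail of 0 descent steps not counted)

14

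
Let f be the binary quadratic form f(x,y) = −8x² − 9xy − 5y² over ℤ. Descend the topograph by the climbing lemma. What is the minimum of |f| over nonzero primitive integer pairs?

translate: b→-7 (≡9 mod 16), so (8,9,5)→(8,-7,4)
flip: (8,-7,4)→(4,7,8)
translate: b→-1 (≡7 mod 8), so (4,7,8)→(4,-1,5)
reduced (well bottom): (4,-1,5) with a≤c, −a<b≤a
well minimum |f| = |-4| = 4 (negative-definite)

4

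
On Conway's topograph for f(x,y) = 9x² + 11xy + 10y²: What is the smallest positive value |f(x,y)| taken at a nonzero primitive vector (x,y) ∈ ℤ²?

translate: b→-7 (≡11 mod 18), so (9,11,10)→(9,-7,8)
flip: (9,-7,8)→(8,7,9)
reduced (well bottom): (8,7,9) with a≤c, −a<b≤a
well minimum = a = 8

8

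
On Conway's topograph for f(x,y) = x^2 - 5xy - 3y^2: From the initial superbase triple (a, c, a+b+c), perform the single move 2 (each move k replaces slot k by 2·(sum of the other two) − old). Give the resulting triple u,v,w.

start (1,-3,-7) = (f(1,0),f(0,1),f(1,1))
replace slot 2: 2·(1+(-7)) − (-3) = -9 → (1,-9,-7)

1,-9,-7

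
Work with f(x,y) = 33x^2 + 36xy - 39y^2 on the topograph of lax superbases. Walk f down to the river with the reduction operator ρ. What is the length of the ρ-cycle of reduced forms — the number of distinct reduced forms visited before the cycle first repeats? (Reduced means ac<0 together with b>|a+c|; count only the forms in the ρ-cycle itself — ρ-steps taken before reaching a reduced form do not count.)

D = 6444, ⌊√D⌋ = 80
river: ρ → (-39,42,30)
river: ρ → (30,78,-3)
river: ρ → (-3,78,30)
river: ρ → (30,42,-39)
river: ρ → (-39,36,33)
river: ρ → (33,30,-42)
river: ρ → (-42,54,21)
river: ρ → (21,72,-15)
river: ρ → (-15,78,6)
river: ρ → (6,78,-15)
river: ρ → (-15,72,21)
river: ρ → (21,54,-42)
river: ρ → (-42,30,33)
river: ρ → (33,36,-39)
ρ-cycle length = 14 (tail of 0 descent steps not counted)

14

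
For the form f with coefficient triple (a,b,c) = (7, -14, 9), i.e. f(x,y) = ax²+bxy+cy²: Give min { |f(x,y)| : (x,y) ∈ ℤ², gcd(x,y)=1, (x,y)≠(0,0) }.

translate: b→0 (≡-14 mod 14), so (7,-14,9)→(7,0,2)
flip: (7,0,2)→(2,0,7)
reduced (well bottom): (2,0,7) with a≤c, −a<b≤a
well minimum = a = 2

2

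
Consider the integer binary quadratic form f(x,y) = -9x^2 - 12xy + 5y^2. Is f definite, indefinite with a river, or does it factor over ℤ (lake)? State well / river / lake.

D = b²−4ac = (-12)² − 4·(-9)·5 = 324
D = 18² is a perfect square ⇒ form factors over ℤ ⇒ lakes

lake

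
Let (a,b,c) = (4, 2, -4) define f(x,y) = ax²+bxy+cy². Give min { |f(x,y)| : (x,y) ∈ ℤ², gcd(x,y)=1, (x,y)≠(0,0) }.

river: ρ → (-4,6,2)
river: ρ → (2,6,-4)
river: ρ → (-4,2,4)
river: ρ → (4,6,-2)
river: ρ → (-2,6,4)
river: ρ → (4,2,-4)
closes: descent 0, river 6
min |a| on river = 2

2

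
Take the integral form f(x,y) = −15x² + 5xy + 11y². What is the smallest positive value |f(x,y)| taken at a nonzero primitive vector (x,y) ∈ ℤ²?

river: ρ → (11,17,-9)
river: ρ → (-9,19,9)
river: ρ → (9,17,-11)
river: ρ → (-11,5,15)
river: ρ → (15,25,-1)
river: ρ → (-1,25,15)
river: ρ → (15,5,-11)
river: ρ → (-11,17,9)
river: ρ → (9,19,-9)
river: ρ → (-9,17,11)
river: ρ → (11,5,-15)
river: ρ → (-15,25,1)
river: ρ → (1,25,-15)
river: ρ → (-15,5,11)
closes: descent 0, river 14
min |a| on river = 1

1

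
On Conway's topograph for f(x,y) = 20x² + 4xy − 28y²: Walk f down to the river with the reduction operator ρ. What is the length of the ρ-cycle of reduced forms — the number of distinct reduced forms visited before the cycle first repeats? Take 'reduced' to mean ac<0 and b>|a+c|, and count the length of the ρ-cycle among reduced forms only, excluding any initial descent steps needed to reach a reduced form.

D = 2256, ⌊√D⌋ = 47
descent: ρ → (-28,-4,20)
descent: ρ → (20,44,-4)  [lands on river]
river: ρ → (-4,44,20)
river: ρ → (20,36,-12)
river: ρ → (-12,36,20)
ρ-cycle length = 4 (tail of 2 descent steps not counted)

4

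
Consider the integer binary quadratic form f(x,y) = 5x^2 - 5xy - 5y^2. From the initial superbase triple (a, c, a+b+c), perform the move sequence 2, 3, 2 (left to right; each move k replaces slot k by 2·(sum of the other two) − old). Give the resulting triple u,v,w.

start (5,-5,-5) = (f(1,0),f(0,1),f(1,1))
replace slot 2: 2·(5+(-5)) − (-5) = 5 → (5,5,-5)
replace slot 3: 2·(5+5) − (-5) = 25 → (5,5,25)
replace slot 2: 2·(5+25) − 5 = 55 → (5,55,25)

5,55,25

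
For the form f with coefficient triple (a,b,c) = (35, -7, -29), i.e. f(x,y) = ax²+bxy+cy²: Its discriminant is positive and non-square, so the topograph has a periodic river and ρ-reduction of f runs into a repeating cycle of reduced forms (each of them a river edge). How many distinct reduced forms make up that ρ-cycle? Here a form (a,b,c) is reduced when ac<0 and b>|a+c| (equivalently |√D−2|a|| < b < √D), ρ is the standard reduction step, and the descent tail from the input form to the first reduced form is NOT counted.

D = 4109, ⌊√D⌋ = 64
descent: ρ → (-29,7,35)  [lands on river]
river: ρ → (35,63,-1)
river: ρ → (-1,63,35)
river: ρ → (35,7,-29)
river: ρ → (-29,51,13)
river: ρ → (13,53,-25)
river: ρ → (-25,47,19)
river: ρ → (19,29,-43)
river: ρ → (-43,57,5)
river: ρ → (5,63,-7)
river: ρ → (-7,63,5)
river: ρ → (5,57,-43)
river: ρ → (-43,29,19)
river: ρ → (19,47,-25)
river: ρ → (-25,53,13)
river: ρ → (13,51,-29)
ρ-cycle length = 16 (tail of 1 descent step not counted)

16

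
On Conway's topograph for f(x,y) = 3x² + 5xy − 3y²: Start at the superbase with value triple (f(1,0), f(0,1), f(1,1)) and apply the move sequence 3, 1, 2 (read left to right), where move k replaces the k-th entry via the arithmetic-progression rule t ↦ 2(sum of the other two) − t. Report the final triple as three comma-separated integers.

start (3,-3,5) = (f(1,0),f(0,1),f(1,1))
replace slot 3: 2·(3+(-3)) − 5 = -5 → (3,-3,-5)
replace slot 1: 2·((-3)+(-5)) − 3 = -19 → (-19,-3,-5)
replace slot 2: 2·((-19)+(-5)) − (-3) = -45 → (-19,-45,-5)

-19,-45,-5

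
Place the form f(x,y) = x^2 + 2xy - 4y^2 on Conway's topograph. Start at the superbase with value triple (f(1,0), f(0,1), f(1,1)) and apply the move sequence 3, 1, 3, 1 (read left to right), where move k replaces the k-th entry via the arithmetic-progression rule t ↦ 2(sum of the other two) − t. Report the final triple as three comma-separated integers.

start (1,-4,-1) = (f(1,0),f(0,1),f(1,1))
replace slot 3: 2·(1+(-4)) − (-1) = -5 → (1,-4,-5)
replace slot 1: 2·((-4)+(-5)) − 1 = -19 → (-19,-4,-5)
replace slot 3: 2·((-19)+(-4)) − (-5) = -41 → (-19,-4,-41)
replace slot 1: 2·((-4)+(-41)) − (-19) = -71 → (-71,-4,-41)

-71,-4,-41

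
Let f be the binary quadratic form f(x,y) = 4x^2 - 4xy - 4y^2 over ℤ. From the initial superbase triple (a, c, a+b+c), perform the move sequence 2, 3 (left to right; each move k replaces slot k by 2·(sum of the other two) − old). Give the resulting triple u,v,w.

start (4,-4,-4) = (f(1,0),f(0,1),f(1,1))
replace slot 2: 2·(4+(-4)) − (-4) = 4 → (4,4,-4)
replace slot 3: 2·(4+4) − (-4) = 20 → (4,4,20)

4,4,20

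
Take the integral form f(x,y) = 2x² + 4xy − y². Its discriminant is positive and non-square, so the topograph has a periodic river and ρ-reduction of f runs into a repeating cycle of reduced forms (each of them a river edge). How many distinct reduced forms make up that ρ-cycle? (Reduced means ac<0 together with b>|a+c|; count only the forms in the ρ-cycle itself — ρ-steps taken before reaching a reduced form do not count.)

D = 24, ⌊√D⌋ = 4
river: ρ → (-1,4,2)
river: ρ → (2,4,-1)
ρ-cycle length = 2 (tail of 0 descent steps not counted)

2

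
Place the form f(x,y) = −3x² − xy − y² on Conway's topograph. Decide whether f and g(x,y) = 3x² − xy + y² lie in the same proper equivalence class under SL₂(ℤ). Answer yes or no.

D₁ = -11, D₂ = -11
f is negative-definite; reduce −f:
−f: flip: (3,1,1)→(1,-1,3)
−f: translate: b→1 (≡-1 mod 2), so (1,-1,3)→(1,1,3)
−f: reduced (well bottom): (1,1,3) with a≤c, −a<b≤a
flip sign back: reduced form of f is (-1,-1,-3)
g: flip: (3,-1,1)→(1,1,3)
g: reduced (well bottom): (1,1,3) with a≤c, −a<b≤a
reduced forms (-1, -1, -3) vs (1, 1, 3) ⇒ inequivalent

no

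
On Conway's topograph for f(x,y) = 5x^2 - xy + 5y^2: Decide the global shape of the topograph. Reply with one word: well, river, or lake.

D = b²−4ac = (-1)² − 4·5·5 = -99
D < 0 ⇒ definite ⇒ every region one sign ⇒ single well

well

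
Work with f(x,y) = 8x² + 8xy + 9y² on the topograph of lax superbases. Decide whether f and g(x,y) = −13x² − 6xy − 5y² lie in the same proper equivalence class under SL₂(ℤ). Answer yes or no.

D₁ = -224, D₂ = -224
f: reduced (well bottom): (8,8,9) with a≤c, −a<b≤a
g is negative-definite; reduce −g:
−g: flip: (13,6,5)→(5,-6,13)
−g: translate: b→4 (≡-6 mod 10), so (5,-6,13)→(5,4,12)
−g: reduced (well bottom): (5,4,12) with a≤c, −a<b≤a
flip sign back: reduced form of g is (-5,-4,-12)
reduced forms (8, 8, 9) vs (-5, -4, -12) ⇒ inequivalent

no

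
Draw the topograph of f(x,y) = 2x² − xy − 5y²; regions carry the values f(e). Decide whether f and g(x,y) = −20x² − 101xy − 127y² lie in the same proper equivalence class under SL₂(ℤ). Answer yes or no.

D₁ = 41, D₂ = 41
river cycle of f (length 10): (2, 3, -4), (-4, 5, 1), (1, 5, -4), (-4, 3, 2), (2, 5, -2), (-2, 3, 4), (4, 5, -1), (-1, 5, 4), (4, 3, -2), (-2, 5, 2)
river cycle of g (length 10): (-4, 5, 1), (1, 5, -4), (-4, 3, 2), (2, 5, -2), (-2, 3, 4), (4, 5, -1), (-1, 5, 4), (4, 3, -2), (-2, 5, 2), (2, 3, -4)
cycles coincide ⇒ equivalent

yes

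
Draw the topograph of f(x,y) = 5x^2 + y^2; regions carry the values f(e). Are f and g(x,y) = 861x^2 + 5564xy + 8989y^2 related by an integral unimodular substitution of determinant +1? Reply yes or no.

D₁ = -20, D₂ = -20
f: flip: (5,0,1)→(1,0,5)
f: reduced (well bottom): (1,0,5) with a≤c, −a<b≤a
g: translate: b→398 (≡5564 mod 1722), so (861,5564,8989)→(861,398,46)
g: flip: (861,398,46)→(46,-398,861)
g: translate: b→-30 (≡-398 mod 92), so (46,-398,861)→(46,-30,5)
g: flip: (46,-30,5)→(5,30,46)
g: translate: b→0 (≡30 mod 10), so (5,30,46)→(5,0,1)
g: flip: (5,0,1)→(1,0,5)
g: reduced (well bottom): (1,0,5) with a≤c, −a<b≤a
reduced forms (1, 0, 5) vs (1, 0, 5) ⇒ equivalent

yes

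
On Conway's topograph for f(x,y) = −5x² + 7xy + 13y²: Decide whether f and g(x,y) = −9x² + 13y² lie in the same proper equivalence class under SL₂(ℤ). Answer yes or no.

D₁ = 309, D₂ = 468
discriminants differ ⇒ not SL₂(ℤ)-equivalent

no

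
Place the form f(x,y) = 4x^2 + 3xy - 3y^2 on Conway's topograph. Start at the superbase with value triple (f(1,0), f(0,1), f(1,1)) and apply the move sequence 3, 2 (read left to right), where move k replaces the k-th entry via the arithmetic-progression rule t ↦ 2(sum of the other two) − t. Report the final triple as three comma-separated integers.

start (4,-3,4) = (f(1,0),f(0,1),f(1,1))
replace slot 3: 2·(4+(-3)) − 4 = -2 → (4,-3,-2)
replace slot 2: 2·(4+(-2)) − (-3) = 7 → (4,7,-2)

4,7,-2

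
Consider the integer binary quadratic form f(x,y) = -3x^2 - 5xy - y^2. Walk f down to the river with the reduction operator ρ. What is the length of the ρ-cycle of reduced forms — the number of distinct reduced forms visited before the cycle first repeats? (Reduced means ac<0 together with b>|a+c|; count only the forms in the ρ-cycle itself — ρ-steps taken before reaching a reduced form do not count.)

D = 13, ⌊√D⌋ = 3
descent: ρ → (-1,3,1)  [lands on river]
river: ρ → (1,3,-1)
ρ-cycle length = 2 (tail of 1 descent step not counted)

2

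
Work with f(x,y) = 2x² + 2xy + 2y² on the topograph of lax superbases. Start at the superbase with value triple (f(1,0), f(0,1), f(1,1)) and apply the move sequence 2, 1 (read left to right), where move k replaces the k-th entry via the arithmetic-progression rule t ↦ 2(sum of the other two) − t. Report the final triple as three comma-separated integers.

start (2,2,6) = (f(1,0),f(0,1),f(1,1))
replace slot 2: 2·(2+6) − 2 = 14 → (2,14,6)
replace slot 1: 2·(14+6) − 2 = 38 → (38,14,6)

38,14,6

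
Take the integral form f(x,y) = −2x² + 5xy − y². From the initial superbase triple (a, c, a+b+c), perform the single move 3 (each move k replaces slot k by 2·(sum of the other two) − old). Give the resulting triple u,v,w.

start (-2,-1,2) = (f(1,0),f(0,1),f(1,1))
replace slot 3: 2·((-2)+(-1)) − 2 = -8 → (-2,-1,-8)

-2,-1,-8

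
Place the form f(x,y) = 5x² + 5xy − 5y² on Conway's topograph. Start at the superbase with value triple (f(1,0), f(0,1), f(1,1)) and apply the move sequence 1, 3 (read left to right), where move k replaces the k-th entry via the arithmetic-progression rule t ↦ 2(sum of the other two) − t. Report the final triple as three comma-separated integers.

start (5,-5,5) = (f(1,0),f(0,1),f(1,1))
replace slot 1: 2·((-5)+5) − 5 = -5 → (-5,-5,5)
replace slot 3: 2·((-5)+(-5)) − 5 = -25 → (-5,-5,-25)

-5,-5,-25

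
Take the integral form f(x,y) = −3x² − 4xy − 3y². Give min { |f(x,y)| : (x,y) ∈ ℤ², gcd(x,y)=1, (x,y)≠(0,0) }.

translate: b→-2 (≡4 mod 6), so (3,4,3)→(3,-2,2)
flip: (3,-2,2)→(2,2,3)
reduced (well bottom): (2,2,3) with a≤c, −a<b≤a
well minimum |f| = |-2| = 2 (negative-definite)

2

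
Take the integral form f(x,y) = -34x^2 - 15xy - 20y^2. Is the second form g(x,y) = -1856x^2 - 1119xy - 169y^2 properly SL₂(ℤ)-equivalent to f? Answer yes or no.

D₁ = -2495, D₂ = -2495
f is negative-definite; reduce −f:
−f: flip: (34,15,20)→(20,-15,34)
−f: reduced (well bottom): (20,-15,34) with a≤c, −a<b≤a
flip sign back: reduced form of f is (-20,15,-34)
g is negative-definite; reduce −g:
−g: flip: (1856,1119,169)→(169,-1119,1856)
−g: translate: b→-105 (≡-1119 mod 338), so (169,-1119,1856)→(169,-105,20)
−g: flip: (169,-105,20)→(20,105,169)
−g: translate: b→-15 (≡105 mod 40), so (20,105,169)→(20,-15,34)
−g: reduced (well bottom): (20,-15,34) with a≤c, −a<b≤a
flip sign back: reduced form of g is (-20,15,-34)
reduced forms (-20, 15, -34) vs (-20, 15, -34) ⇒ equivalent

yes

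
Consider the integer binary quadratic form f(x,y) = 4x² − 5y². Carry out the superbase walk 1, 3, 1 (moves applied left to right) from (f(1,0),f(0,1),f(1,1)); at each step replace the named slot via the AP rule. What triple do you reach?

start (4,-5,-1) = (f(1,0),f(0,1),f(1,1))
replace slot 1: 2·((-5)+(-1)) − 4 = -16 → (-16,-5,-1)
replace slot 3: 2·((-16)+(-5)) − (-1) = -41 → (-16,-5,-41)
replace slot 1: 2·((-5)+(-41)) − (-16) = -76 → (-76,-5,-41)

-76,-5,-41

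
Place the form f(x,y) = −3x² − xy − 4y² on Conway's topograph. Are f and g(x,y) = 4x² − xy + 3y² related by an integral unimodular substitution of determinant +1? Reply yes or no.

D₁ = -47, D₂ = -47
f is negative-definite; reduce −f:
−f: reduced (well bottom): (3,1,4) with a≤c, −a<b≤a
flip sign back: reduced form of f is (-3,-1,-4)
g: flip: (4,-1,3)→(3,1,4)
g: reduced (well bottom): (3,1,4) with a≤c, −a<b≤a
reduced forms (-3, -1, -4) vs (3, 1, 4) ⇒ inequivalent

no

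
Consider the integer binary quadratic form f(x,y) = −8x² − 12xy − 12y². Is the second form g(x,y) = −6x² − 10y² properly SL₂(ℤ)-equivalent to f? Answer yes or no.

D₁ = -240, D₂ = -240
f is negative-definite; reduce −f:
−f: translate: b→-4 (≡12 mod 16), so (8,12,12)→(8,-4,8)
−f: flip: (8,-4,8)→(8,4,8)
−f: reduced (well bottom): (8,4,8) with a≤c, −a<b≤a
flip sign back: reduced form of f is (-8,-4,-8)
g is negative-definite; reduce −g:
−g: reduced (well bottom): (6,0,10) with a≤c, −a<b≤a
flip sign back: reduced form of g is (-6,0,-10)
reduced forms (-8, -4, -8) vs (-6, 0, -10) ⇒ inequivalent

no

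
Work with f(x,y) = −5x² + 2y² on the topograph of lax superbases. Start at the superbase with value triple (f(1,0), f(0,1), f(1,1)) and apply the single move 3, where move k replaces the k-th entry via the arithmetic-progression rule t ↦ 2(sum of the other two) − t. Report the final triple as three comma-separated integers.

start (-5,2,-3) = (f(1,0),f(0,1),f(1,1))
replace slot 3: 2·((-5)+2) − (-3) = -3 → (-5,2,-3)

-5,2,-3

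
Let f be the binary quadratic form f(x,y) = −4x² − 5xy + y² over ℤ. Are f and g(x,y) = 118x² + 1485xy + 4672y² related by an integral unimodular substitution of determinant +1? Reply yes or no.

D₁ = 41, D₂ = 41
river cycle of f (length 10): (1, 5, -4), (-4, 3, 2), (2, 5, -2), (-2, 3, 4), (4, 5, -1), (-1, 5, 4), (4, 3, -2), (-2, 5, 2), (2, 3, -4), (-4, 5, 1)
river cycle of g (length 10): (1, 5, -4), (-4, 3, 2), (2, 5, -2), (-2, 3, 4), (4, 5, -1), (-1, 5, 4), (4, 3, -2), (-2, 5, 2), (2, 3, -4), (-4, 5, 1)
cycles coincide ⇒ equivalent

yes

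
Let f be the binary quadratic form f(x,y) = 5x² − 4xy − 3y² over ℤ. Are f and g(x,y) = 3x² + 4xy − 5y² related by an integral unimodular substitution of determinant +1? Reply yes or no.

D₁ = 76, D₂ = 76
river cycle of f (length 6): (-3, 4, 5), (5, 6, -2), (-2, 6, 5), (5, 4, -3), (-3, 8, 1), (1, 8, -3)
river cycle of g (length 6): (-5, 6, 2), (2, 6, -5), (-5, 4, 3), (3, 8, -1), (-1, 8, 3), (3, 4, -5)
cycles differ ⇒ inequivalent

no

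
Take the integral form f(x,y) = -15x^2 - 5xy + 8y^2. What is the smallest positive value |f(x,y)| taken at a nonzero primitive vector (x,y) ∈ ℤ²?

descent: ρ → (8,21,-2)  [lands on river]
river: ρ → (-2,19,18)
river: ρ → (18,17,-3)
river: ρ → (-3,19,12)
river: ρ → (12,5,-10)
river: ρ → (-10,15,7)
river: ρ → (7,13,-12)
river: ρ → (-12,11,8)
closes: descent 1, river 8
min |a| on river = 2

2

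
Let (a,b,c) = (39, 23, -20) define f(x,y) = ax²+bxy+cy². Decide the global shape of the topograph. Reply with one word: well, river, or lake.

D = b²−4ac = 23² − 4·39·(-20) = 3649
D > 0 non-square ⇒ indefinite ⇒ periodic river

river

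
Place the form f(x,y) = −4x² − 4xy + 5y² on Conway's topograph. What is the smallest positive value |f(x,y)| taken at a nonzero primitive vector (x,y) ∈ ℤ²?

descent: ρ → (5,4,-4)  [lands on river]
river: ρ → (-4,4,5)
river: ρ → (5,6,-3)
river: ρ → (-3,6,5)
closes: descent 1, river 4
min |a| on river = 3

3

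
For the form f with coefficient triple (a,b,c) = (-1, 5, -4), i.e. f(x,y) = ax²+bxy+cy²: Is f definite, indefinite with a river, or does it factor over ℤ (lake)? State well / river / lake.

D = b²−4ac = 5² − 4·(-1)·(-4) = 9
D = 3² is a perfect square ⇒ form factors over ℤ ⇒ lakes

lake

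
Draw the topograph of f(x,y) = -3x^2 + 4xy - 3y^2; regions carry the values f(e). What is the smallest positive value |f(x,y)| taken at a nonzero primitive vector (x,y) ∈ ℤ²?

translate: b→2 (≡-4 mod 6), so (3,-4,3)→(3,2,2)
flip: (3,2,2)→(2,-2,3)
translate: b→2 (≡-2 mod 4), so (2,-2,3)→(2,2,3)
reduced (well bottom): (2,2,3) with a≤c, −a<b≤a
well minimum |f| = |-2| = 2 (negative-definite)

2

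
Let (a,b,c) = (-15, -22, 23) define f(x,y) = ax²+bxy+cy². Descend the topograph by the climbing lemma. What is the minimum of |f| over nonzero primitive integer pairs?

descent: ρ → (23,22,-15)  [lands on river]
river: ρ → (-15,38,7)
river: ρ → (7,32,-30)
river: ρ → (-30,28,9)
river: ρ → (9,26,-33)
river: ρ → (-33,40,2)
river: ρ → (2,40,-33)
river: ρ → (-33,26,9)
river: ρ → (9,28,-30)
river: ρ → (-30,32,7)
river: ρ → (7,38,-15)
river: ρ → (-15,22,23)
river: ρ → (23,24,-14)
river: ρ → (-14,32,15)
river: ρ → (15,28,-18)
river: ρ → (-18,8,25)
river: ρ → (25,42,-1)
river: ρ → (-1,42,25)
river: ρ → (25,8,-18)
river: ρ → (-18,28,15)
river: ρ → (15,32,-14)
river: ρ → (-14,24,23)
closes: descent 1, river 22
min |a| on river = 1

1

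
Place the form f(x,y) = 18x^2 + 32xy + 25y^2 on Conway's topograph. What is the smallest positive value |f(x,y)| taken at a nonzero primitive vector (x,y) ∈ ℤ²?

translate: b→-4 (≡32 mod 36), so (18,32,25)→(18,-4,11)
flip: (18,-4,11)→(11,4,18)
reduced (well bottom): (11,4,18) with a≤c, −a<b≤a
well minimum = a = 11

11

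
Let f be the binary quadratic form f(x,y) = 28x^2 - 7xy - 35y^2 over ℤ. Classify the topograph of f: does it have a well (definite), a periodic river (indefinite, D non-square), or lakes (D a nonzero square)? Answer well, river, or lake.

D = b²−4ac = (-7)² − 4·28·(-35) = 3969
D = 63² is a perfect square ⇒ form factors over ℤ ⇒ lakes

lake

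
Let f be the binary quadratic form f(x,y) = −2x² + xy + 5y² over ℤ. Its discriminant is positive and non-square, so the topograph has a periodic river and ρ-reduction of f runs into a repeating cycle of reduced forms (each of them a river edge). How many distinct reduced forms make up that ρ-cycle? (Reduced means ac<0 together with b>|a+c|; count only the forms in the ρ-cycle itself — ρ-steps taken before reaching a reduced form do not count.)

D = 41, ⌊√D⌋ = 6
descent: ρ → (5,-1,-2)
descent: ρ → (-2,5,2)  [lands on river]
river: ρ → (2,3,-4)
river: ρ → (-4,5,1)
river: ρ → (1,5,-4)
river: ρ → (-4,3,2)
river: ρ → (2,5,-2)
river: ρ → (-2,3,4)
river: ρ → (4,5,-1)
river: ρ → (-1,5,4)
river: ρ → (4,3,-2)
ρ-cycle length = 10 (tail of 2 descent steps not counted)

10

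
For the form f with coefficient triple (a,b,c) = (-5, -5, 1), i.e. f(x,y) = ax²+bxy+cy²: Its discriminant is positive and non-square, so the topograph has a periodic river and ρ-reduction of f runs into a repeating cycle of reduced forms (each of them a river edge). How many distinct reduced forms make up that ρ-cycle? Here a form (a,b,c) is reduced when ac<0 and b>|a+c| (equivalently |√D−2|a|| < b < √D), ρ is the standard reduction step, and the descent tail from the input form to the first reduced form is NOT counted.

D = 45, ⌊√D⌋ = 6
descent: ρ → (1,5,-5)  [lands on river]
river: ρ → (-5,5,1)
ρ-cycle length = 2 (tail of 1 descent step not counted)

2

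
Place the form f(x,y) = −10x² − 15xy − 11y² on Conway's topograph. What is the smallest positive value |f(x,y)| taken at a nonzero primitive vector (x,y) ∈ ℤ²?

translate: b→-5 (≡15 mod 20), so (10,15,11)→(10,-5,6)
flip: (10,-5,6)→(6,5,10)
reduced (well bottom): (6,5,10) with a≤c, −a<b≤a
well minimum |f| = |-6| = 6 (negative-definite)

6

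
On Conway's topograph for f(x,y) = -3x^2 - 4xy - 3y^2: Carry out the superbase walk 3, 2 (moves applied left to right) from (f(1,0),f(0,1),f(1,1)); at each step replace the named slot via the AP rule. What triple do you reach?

start (-3,-3,-10) = (f(1,0),f(0,1),f(1,1))
replace slot 3: 2·((-3)+(-3)) − (-10) = -2 → (-3,-3,-2)
replace slot 2: 2·((-3)+(-2)) − (-3) = -7 → (-3,-7,-2)

-3,-7,-2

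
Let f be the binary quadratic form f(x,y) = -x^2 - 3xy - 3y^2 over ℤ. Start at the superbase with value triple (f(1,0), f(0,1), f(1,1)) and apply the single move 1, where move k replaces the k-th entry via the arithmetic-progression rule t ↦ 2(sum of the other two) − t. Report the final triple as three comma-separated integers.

start (-1,-3,-7) = (f(1,0),f(0,1),f(1,1))
replace slot 1: 2·((-3)+(-7)) − (-1) = -19 → (-19,-3,-7)

-19,-3,-7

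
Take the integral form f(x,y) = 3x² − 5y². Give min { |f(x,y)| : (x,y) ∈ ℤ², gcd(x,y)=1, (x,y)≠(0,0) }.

descent: ρ → (-5,0,3)
descent: ρ → (3,6,-2)  [lands on river]
river: ρ → (-2,6,3)
closes: descent 2, river 2
min |a| on river = 2

2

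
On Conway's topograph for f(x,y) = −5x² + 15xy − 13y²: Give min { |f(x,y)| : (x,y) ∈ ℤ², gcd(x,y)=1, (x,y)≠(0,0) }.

translate: b→5 (≡-15 mod 10), so (5,-15,13)→(5,5,3)
flip: (5,5,3)→(3,-5,5)
translate: b→1 (≡-5 mod 6), so (3,-5,5)→(3,1,3)
reduced (well bottom): (3,1,3) with a≤c, −a<b≤a
well minimum |f| = |-3| = 3 (negative-definite)

3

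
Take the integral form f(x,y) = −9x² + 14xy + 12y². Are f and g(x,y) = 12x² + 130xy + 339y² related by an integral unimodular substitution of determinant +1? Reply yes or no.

D₁ = 628, D₂ = 628
river cycle of f (length 34): (12, 10, -11), (-11, 12, 11), (11, 10, -12), (-12, 14, 9), (9, 22, -4), (-4, 18, 19), (19, 20, -3), (-3, 22, 12), (12, 2, -13), (-13, 24, 1), … (24 more)
river cycle of g (length 34): (12, 10, -11), (-11, 12, 11), (11, 10, -12), (-12, 14, 9), (9, 22, -4), (-4, 18, 19), (19, 20, -3), (-3, 22, 12), (12, 2, -13), (-13, 24, 1), … (24 more)
cycles coincide ⇒ equivalent

yes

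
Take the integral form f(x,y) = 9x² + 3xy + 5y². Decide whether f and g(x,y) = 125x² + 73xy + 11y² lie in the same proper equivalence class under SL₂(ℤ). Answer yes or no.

D₁ = -171, D₂ = -171
f: flip: (9,3,5)→(5,-3,9)
f: reduced (well bottom): (5,-3,9) with a≤c, −a<b≤a
g: flip: (125,73,11)→(11,-73,125)
g: translate: b→-7 (≡-73 mod 22), so (11,-73,125)→(11,-7,5)
g: flip: (11,-7,5)→(5,7,11)
g: translate: b→-3 (≡7 mod 10), so (5,7,11)→(5,-3,9)
g: reduced (well bottom): (5,-3,9) with a≤c, −a<b≤a
reduced forms (5, -3, 9) vs (5, -3, 9) ⇒ equivalent

yes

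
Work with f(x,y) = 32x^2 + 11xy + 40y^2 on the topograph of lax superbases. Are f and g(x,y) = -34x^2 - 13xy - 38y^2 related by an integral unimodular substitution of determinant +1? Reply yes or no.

D₁ = -4999, D₂ = -4999
f: reduced (well bottom): (32,11,40) with a≤c, −a<b≤a
g is negative-definite; reduce −g:
−g: reduced (well bottom): (34,13,38) with a≤c, −a<b≤a
flip sign back: reduced form of g is (-34,-13,-38)
reduced forms (32, 11, 40) vs (-34, -13, -38) ⇒ inequivalent

no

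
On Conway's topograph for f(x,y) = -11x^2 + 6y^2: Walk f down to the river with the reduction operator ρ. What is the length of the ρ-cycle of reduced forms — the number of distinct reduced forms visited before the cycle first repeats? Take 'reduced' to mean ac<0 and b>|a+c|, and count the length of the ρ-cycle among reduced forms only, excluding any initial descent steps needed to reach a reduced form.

D = 264, ⌊√D⌋ = 16
descent: ρ → (6,12,-5)  [lands on river]
river: ρ → (-5,8,10)
river: ρ → (10,12,-3)
river: ρ → (-3,12,10)
river: ρ → (10,8,-5)
river: ρ → (-5,12,6)
ρ-cycle length = 6 (tail of 1 descent step not counted)

6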